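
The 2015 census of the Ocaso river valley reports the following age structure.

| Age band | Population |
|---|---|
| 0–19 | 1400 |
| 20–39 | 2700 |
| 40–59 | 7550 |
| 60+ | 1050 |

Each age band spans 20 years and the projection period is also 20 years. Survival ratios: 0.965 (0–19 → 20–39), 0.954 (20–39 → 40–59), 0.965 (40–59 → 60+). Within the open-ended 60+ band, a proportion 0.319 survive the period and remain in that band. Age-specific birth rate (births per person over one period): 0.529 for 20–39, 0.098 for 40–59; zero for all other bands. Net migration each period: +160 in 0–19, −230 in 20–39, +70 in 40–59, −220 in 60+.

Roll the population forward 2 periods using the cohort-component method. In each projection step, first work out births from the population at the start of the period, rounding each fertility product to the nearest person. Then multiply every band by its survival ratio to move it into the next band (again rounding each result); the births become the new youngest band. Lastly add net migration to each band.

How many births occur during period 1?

Let group 1 be 0–19 through group 4 = 60+.
[period 1]
Births: 2700 × 0.529 = 1428, 7550 × 0.098 = 740 — total 2168
Group 2: 1400 × 0.965 = 1351
Group 3: 2700 × 0.954 = 2576
Group 4: 7550 × 0.965 + 1050 × 0.319 = 7286 + 335 = 7621
Net migration: Group 1 + 160 → 2328; Group 2 − 230 → 1121; Group 3 + 70 → 2646; Group 4 − 220 → 7401
Population now: 0–19=2328, 20–39=1121, 40–59=2646, 60+=7401

2168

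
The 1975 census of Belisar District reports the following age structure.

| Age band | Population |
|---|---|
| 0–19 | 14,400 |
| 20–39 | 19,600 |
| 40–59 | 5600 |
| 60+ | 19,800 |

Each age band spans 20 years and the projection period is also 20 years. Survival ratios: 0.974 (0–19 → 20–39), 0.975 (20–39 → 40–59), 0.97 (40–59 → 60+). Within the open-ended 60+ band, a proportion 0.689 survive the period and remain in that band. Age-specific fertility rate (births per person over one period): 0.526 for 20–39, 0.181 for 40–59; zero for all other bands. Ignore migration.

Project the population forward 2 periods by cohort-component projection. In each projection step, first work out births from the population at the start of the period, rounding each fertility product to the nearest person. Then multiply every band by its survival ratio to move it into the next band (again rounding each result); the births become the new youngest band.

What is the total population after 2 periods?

67221

— Period 1 —
Births: 19600 × 0.526 = 10310  |  5600 × 0.181 = 1014 → 11324
20–39: 14400 × 0.974 = 14026
40–59: 19600 × 0.975 = 19110
60+: 5600 × 0.97 + 19800 × 0.689 = 5432 + 13642 = 19074
End of period: [11324, 14026, 19110, 19074]
— Period 2 —
Births: 14026 × 0.526 = 7378  |  19110 × 0.181 = 3459 → 10837
20–39: 11324 × 0.974 = 11030
40–59: 14026 × 0.975 = 13675
60+: 19110 × 0.97 + 19074 × 0.689 = 18537 + 13142 = 31679
End of period: [10837, 11030, 13675, 31679]
Total after period 2: 10837 + 11030 + 13675 + 31679 = 67221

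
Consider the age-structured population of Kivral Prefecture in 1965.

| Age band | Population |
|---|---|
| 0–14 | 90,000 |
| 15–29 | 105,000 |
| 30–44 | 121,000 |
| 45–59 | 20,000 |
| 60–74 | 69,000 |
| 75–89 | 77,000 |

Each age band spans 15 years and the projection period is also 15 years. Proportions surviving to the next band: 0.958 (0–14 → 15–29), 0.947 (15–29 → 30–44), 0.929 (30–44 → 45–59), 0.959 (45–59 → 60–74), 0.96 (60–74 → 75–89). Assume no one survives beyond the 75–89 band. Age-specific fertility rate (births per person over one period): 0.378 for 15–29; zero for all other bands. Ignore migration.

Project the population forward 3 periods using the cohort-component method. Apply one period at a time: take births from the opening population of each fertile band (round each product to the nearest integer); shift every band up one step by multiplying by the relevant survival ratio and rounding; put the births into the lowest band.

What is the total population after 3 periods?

349532

Period 1.
Births: 105000 * 0.378 = 39690
15–29: 90000 * 0.958 = 86220
30–44: 105000 * 0.947 = 99435
45–59: 121000 * 0.929 = 112409
60–74: 20000 * 0.959 = 19180
75–89: 69000 * 0.96 = 66240
End of period: [39690, 86220, 99435, 112409, 19180, 66240]
Period 2.
Births: 86220 * 0.378 = 32591
15–29: 39690 * 0.958 = 38023
30–44: 86220 * 0.947 = 81650
45–59: 99435 * 0.929 = 92375
60–74: 112409 * 0.959 = 107800
75–89: 19180 * 0.96 = 18413
End of period: [32591, 38023, 81650, 92375, 107800, 18413]
Period 3.
Births: 38023 * 0.378 = 14373
15–29: 32591 * 0.958 = 31222
30–44: 38023 * 0.947 = 36008
45–59: 81650 * 0.929 = 75853
60–74: 92375 * 0.959 = 88588
75–89: 107800 * 0.96 = 103488
End of period: [14373, 31222, 36008, 75853, 88588, 103488]
Total after period 3: 14373 + 31222 + 36008 + 75853 + 88588 + 103488 = 349532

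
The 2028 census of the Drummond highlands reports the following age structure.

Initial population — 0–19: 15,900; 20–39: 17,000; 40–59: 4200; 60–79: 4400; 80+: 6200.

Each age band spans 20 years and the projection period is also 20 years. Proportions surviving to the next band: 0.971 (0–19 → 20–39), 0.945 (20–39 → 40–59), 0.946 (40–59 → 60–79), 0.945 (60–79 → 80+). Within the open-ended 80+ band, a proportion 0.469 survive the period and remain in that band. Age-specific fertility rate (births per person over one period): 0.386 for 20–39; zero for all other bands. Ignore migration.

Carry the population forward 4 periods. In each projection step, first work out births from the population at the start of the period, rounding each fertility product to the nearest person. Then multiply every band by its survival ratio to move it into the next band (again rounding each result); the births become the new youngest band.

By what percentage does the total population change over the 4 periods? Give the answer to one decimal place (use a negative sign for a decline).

— Period 1 —
Births: 17000 × 0.386 = 6562
20–39: 15900 × 0.971 = 15439
40–59: 17000 × 0.945 = 16065
60–79: 4200 × 0.946 = 3973
80+: 4400 × 0.945 + 6200 × 0.469 = 4158 + 2908 = 7066
End of period: [6562, 15439, 16065, 3973, 7066]
— Period 2 —
Births: 15439 × 0.386 = 5959
20–39: 6562 × 0.971 = 6372
40–59: 15439 × 0.945 = 14590
60–79: 16065 × 0.946 = 15197
80+: 3973 × 0.945 + 7066 × 0.469 = 3754 + 3314 = 7068
End of period: [5959, 6372, 14590, 15197, 7068]
— Period 3 —
Births: 6372 × 0.386 = 2460
20–39: 5959 × 0.971 = 5786
40–59: 6372 × 0.945 = 6022
60–79: 14590 × 0.946 = 13802
80+: 15197 × 0.945 + 7068 × 0.469 = 14361 + 3315 = 17676
End of period: [2460, 5786, 6022, 13802, 17676]
— Period 4 —
Births: 5786 × 0.386 = 2233
20–39: 2460 × 0.971 = 2389
40–59: 5786 × 0.945 = 5468
60–79: 6022 × 0.946 = 5697
80+: 13802 × 0.945 + 17676 × 0.469 = 13043 + 8290 = 21333
End of period: [2233, 2389, 5468, 5697, 21333]
Total: 47700 → 37120; change = -10580; percentage change = -22.2%

-22.2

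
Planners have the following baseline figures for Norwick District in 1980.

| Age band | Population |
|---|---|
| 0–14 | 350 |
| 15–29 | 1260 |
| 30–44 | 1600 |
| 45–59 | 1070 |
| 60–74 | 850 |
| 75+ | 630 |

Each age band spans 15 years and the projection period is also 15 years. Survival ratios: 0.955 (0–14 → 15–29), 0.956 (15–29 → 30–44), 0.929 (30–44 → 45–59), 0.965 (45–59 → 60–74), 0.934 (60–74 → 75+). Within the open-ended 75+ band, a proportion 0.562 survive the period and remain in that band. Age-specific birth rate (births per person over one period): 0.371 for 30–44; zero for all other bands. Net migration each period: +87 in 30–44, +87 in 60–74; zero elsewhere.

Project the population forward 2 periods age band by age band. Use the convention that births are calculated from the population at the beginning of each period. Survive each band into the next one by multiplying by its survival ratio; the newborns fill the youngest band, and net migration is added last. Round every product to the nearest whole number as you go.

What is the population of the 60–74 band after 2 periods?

1521

Numbering the bands 1..6 from youngest to oldest:
[period 1]
Births: 1600 × 0.371 = 594
Band 2: 350 × 0.955 = 334
Band 3: 1260 × 0.956 = 1205
Band 4: 1600 × 0.929 = 1486
Band 5: 1070 × 0.965 = 1033
Band 6: 850 × 0.934 + 630 × 0.562 = 794 + 354 = 1148
Net migration: Band 3 + 87 → 1292; Band 5 + 87 → 1120
End of period: [594, 334, 1292, 1486, 1120, 1148]
[period 2]
Births: 1292 × 0.371 = 479
Band 2: 594 × 0.955 = 567
Band 3: 334 × 0.956 = 319
Band 4: 1292 × 0.929 = 1200
Band 5: 1486 × 0.965 = 1434
Band 6: 1120 × 0.934 + 1148 × 0.562 = 1046 + 645 = 1691
Net migration: Band 3 + 87 → 406; Band 5 + 87 → 1521
End of period: [479, 567, 406, 1200, 1521, 1691]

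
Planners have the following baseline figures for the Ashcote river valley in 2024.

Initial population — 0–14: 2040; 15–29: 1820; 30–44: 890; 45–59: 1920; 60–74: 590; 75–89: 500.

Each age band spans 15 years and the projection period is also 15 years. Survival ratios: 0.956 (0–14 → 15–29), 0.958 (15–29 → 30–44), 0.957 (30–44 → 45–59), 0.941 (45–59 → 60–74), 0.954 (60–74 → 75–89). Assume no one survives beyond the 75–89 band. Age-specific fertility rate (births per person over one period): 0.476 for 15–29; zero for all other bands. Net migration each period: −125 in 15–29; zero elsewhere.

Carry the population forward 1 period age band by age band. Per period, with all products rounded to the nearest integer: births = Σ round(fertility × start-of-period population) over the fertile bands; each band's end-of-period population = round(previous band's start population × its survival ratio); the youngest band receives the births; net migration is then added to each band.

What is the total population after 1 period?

After projecting period 1:
Births: 1820 × 0.476 = 866
15–29: 2040 × 0.956 = 1950
30–44: 1820 × 0.958 = 1744
45–59: 890 × 0.957 = 852
60–74: 1920 × 0.941 = 1807
75–89: 590 × 0.954 = 563
Net migration: 15–29 − 125 → 1825
→ [866, 1825, 1744, 852, 1807, 563]
Total after period 1: 866 + 1825 + 1744 + 852 + 1807 + 563 = 7657

7657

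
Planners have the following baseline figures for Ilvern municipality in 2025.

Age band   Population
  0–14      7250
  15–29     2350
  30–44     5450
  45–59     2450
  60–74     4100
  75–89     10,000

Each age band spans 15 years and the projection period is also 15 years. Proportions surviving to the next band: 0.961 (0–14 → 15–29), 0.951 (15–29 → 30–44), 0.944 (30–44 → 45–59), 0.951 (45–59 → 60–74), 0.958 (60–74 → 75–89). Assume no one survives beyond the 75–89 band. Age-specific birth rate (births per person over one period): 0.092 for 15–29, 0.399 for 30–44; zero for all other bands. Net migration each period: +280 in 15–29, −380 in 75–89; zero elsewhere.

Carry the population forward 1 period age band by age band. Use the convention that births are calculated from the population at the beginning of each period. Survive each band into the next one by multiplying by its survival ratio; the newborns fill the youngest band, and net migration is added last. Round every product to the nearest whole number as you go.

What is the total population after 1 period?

(Groups numbered youngest = 1 to oldest = 6.)
— Period 1 —
Births: 2350 * 0.092 = 216  |  5450 * 0.399 = 2175 — total 2391
Group 2: 7250 * 0.961 = 6967
Group 3: 2350 * 0.951 = 2235
Group 4: 5450 * 0.944 = 5145
Group 5: 2450 * 0.951 = 2330
Group 6: 4100 * 0.958 = 3928
Net migration: Group 2 + 280 → 7247; Group 6 − 380 → 3548
End of period: [2391, 7247, 2235, 5145, 2330, 3548]
Total after period 1: 2391 + 7247 + 2235 + 5145 + 2330 + 3548 = 22896

22896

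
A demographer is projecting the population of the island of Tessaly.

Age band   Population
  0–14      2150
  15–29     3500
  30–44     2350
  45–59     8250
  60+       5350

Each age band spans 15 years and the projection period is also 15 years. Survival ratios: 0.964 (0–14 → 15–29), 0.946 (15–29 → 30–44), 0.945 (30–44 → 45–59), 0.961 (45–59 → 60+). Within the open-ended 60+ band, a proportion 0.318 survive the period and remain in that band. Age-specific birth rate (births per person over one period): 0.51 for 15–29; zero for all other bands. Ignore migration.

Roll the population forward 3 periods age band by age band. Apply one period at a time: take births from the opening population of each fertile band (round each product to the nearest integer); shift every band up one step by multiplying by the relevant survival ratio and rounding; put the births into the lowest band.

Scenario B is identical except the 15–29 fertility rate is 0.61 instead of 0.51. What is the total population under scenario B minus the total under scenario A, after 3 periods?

[period 1]
Births: 3500 * 0.51 = 1785
15–29: 2150 * 0.964 = 2073
30–44: 3500 * 0.946 = 3311
45–59: 2350 * 0.945 = 2221
60+: 8250 * 0.961 + 5350 * 0.318 = 7928 + 1701 = 9629
Giving 1785 / 2073 / 3311 / 2221 / 9629.
[period 2]
Births: 2073 * 0.51 = 1057
15–29: 1785 * 0.964 = 1721
30–44: 2073 * 0.946 = 1961
45–59: 3311 * 0.945 = 3129
60+: 2221 * 0.961 + 9629 * 0.318 = 2134 + 3062 = 5196
Giving 1057 / 1721 / 1961 / 3129 / 5196.
[period 3]
Births: 1721 * 0.51 = 878
15–29: 1057 * 0.964 = 1019
30–44: 1721 * 0.946 = 1628
45–59: 1961 * 0.945 = 1853
60+: 3129 * 0.961 + 5196 * 0.318 = 3007 + 1652 = 4659
Giving 878 / 1019 / 1628 / 1853 / 4659.
Scenario A total after 3 periods: 10037
Scenario B projection —
[period 1]
Births: 3500 * 0.61 = 2135
15–29: 2150 * 0.964 = 2073
30–44: 3500 * 0.946 = 3311
45–59: 2350 * 0.945 = 2221
60+: 8250 * 0.961 + 5350 * 0.318 = 7928 + 1701 = 9629
Giving 2135 / 2073 / 3311 / 2221 / 9629.
[period 2]
Births: 2073 * 0.61 = 1265
15–29: 2135 * 0.964 = 2058
30–44: 2073 * 0.946 = 1961
45–59: 3311 * 0.945 = 3129
60+: 2221 * 0.961 + 9629 * 0.318 = 2134 + 3062 = 5196
Giving 1265 / 2058 / 1961 / 3129 / 5196.
[period 3]
Births: 2058 * 0.61 = 1255
15–29: 1265 * 0.964 = 1219
30–44: 2058 * 0.946 = 1947
45–59: 1961 * 0.945 = 1853
60+: 3129 * 0.961 + 5196 * 0.318 = 3007 + 1652 = 4659
Giving 1255 / 1219 / 1947 / 1853 / 4659.
Scenario B total after 3 periods: 10933
Difference B − A = 10933 − 10037 = 896

896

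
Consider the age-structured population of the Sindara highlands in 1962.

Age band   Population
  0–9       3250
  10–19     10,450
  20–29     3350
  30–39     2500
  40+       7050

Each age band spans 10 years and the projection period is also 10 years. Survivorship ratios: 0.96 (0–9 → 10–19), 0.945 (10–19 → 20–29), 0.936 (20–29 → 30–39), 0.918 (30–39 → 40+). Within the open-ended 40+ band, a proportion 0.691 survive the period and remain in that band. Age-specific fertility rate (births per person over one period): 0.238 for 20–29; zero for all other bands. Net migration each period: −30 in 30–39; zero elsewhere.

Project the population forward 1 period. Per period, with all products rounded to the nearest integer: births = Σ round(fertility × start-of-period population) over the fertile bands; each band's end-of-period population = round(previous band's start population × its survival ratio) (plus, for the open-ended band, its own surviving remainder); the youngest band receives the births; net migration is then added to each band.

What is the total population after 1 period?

Period 1:
Births: 3350 * 0.238 = 797
10–19: 3250 * 0.96 = 3120
20–29: 10450 * 0.945 = 9875
30–39: 3350 * 0.936 = 3136
40+: 2500 * 0.918 + 7050 * 0.691 = 2295 + 4872 = 7167
Net migration: 30–39 − 30 → 3106
Giving 797 / 3120 / 9875 / 3106 / 7167.
Total after period 1: 797 + 3120 + 9875 + 3106 + 7167 = 24065

24065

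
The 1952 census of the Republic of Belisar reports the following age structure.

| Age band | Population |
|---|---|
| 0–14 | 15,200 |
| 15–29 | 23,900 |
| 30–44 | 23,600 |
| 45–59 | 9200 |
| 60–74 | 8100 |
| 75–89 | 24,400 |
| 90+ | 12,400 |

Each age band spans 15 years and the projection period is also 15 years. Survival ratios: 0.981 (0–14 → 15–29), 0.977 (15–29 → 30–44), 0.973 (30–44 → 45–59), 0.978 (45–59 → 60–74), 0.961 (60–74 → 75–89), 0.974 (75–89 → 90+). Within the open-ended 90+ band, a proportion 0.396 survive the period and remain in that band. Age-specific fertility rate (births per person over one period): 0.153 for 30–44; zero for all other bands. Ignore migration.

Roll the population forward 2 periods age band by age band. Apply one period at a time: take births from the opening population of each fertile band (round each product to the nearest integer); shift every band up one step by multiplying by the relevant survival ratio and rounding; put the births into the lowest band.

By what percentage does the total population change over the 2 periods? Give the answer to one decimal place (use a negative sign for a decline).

(Bands numbered youngest = 1 to oldest = 7.)
[period 1]
Births: 23600 × 0.153 = 3611
Band 2: 15200 × 0.981 = 14911
Band 3: 23900 × 0.977 = 23350
Band 4: 23600 × 0.973 = 22963
Band 5: 9200 × 0.978 = 8998
Band 6: 8100 × 0.961 = 7784
Band 7: 24400 × 0.974 + 12400 × 0.396 = 23766 + 4910 = 28676
End of period: [3611, 14911, 23350, 22963, 8998, 7784, 28676]
[period 2]
Births: 23350 × 0.153 = 3573
Band 2: 3611 × 0.981 = 3542
Band 3: 14911 × 0.977 = 14568
Band 4: 23350 × 0.973 = 22720
Band 5: 22963 × 0.978 = 22458
Band 6: 8998 × 0.961 = 8647
Band 7: 7784 × 0.974 + 28676 × 0.396 = 7582 + 11356 = 18938
End of period: [3573, 3542, 14568, 22720, 22458, 8647, 18938]
Total: 116800 → 94446; change = -22354; percentage change = -19.1%

-19.1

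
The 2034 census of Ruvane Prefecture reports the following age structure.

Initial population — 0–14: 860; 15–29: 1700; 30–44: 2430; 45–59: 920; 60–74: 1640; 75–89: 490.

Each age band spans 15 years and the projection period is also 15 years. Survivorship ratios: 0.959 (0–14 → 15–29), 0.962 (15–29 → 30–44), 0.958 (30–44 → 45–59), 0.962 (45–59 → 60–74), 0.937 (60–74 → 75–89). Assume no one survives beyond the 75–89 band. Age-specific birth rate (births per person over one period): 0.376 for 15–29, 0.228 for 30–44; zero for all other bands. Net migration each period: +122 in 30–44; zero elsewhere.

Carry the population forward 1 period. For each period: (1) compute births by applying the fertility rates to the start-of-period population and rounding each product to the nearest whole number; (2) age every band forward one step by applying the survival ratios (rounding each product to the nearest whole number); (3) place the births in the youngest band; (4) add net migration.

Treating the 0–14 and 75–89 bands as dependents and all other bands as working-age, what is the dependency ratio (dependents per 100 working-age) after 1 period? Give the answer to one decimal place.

47.1

Period 1.
Births: 1700 * 0.376 = 639, 2430 * 0.228 = 554 — total 1193
15–29: 860 * 0.959 = 825
30–44: 1700 * 0.962 = 1635
45–59: 2430 * 0.958 = 2328
60–74: 920 * 0.962 = 885
75–89: 1640 * 0.937 = 1537
Net migration: 30–44 + 122 → 1757
Population now: 0–14=1193, 15–29=825, 30–44=1757, 45–59=2328, 60–74=885, 75–89=1537
Dependents (band 0–14 + band 75–89) = 1193 + 1537 = 2730; working-age = 5795; ratio = 2730/5795 × 100 = 47.1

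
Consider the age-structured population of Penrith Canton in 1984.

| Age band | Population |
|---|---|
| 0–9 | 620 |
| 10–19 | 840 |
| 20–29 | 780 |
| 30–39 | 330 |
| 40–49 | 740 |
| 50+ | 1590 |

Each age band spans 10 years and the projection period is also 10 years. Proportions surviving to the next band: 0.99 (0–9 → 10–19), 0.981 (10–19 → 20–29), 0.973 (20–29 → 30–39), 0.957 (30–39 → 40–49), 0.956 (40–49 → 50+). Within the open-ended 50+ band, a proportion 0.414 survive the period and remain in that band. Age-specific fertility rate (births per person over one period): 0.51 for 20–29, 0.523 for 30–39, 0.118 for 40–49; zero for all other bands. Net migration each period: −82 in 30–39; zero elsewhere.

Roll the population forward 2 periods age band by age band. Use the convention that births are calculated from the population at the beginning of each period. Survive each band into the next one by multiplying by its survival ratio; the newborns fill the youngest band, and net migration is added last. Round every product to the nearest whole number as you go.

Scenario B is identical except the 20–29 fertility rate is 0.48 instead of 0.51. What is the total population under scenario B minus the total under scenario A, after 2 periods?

— Period 1 —
Births: 780 × 0.51 = 398 ; 330 × 0.523 = 173 ; 740 × 0.118 = 87 — total 658
10–19: 620 × 0.99 = 614
20–29: 840 × 0.981 = 824
30–39: 780 × 0.973 = 759
40–49: 330 × 0.957 = 316
50+: 740 × 0.956 + 1590 × 0.414 = 707 + 658 = 1365
Net migration: 30–39 − 82 → 677
End of period: [658, 614, 824, 677, 316, 1365]
— Period 2 —
Births: 824 × 0.51 = 420 ; 677 × 0.523 = 354 ; 316 × 0.118 = 37 — total 811
10–19: 658 × 0.99 = 651
20–29: 614 × 0.981 = 602
30–39: 824 × 0.973 = 802
40–49: 677 × 0.957 = 648
50+: 316 × 0.956 + 1365 × 0.414 = 302 + 565 = 867
Net migration: 30–39 − 82 → 720
End of period: [811, 651, 602, 720, 648, 867]
Scenario A total after 2 periods: 4299
Scenario B projection —
— Period 1 —
Births: 780 × 0.48 = 374 ; 330 × 0.523 = 173 ; 740 × 0.118 = 87 — total 634
10–19: 620 × 0.99 = 614
20–29: 840 × 0.981 = 824
30–39: 780 × 0.973 = 759
40–49: 330 × 0.957 = 316
50+: 740 × 0.956 + 1590 × 0.414 = 707 + 658 = 1365
Net migration: 30–39 − 82 → 677
End of period: [634, 614, 824, 677, 316, 1365]
— Period 2 —
Births: 824 × 0.48 = 396 ; 677 × 0.523 = 354 ; 316 × 0.118 = 37 — total 787
10–19: 634 × 0.99 = 628
20–29: 614 × 0.981 = 602
30–39: 824 × 0.973 = 802
40–49: 677 × 0.957 = 648
50+: 316 × 0.956 + 1365 × 0.414 = 302 + 565 = 867
Net migration: 30–39 − 82 → 720
End of period: [787, 628, 602, 720, 648, 867]
Scenario B total after 2 periods: 4252
Difference B − A = 4252 − 4299 = -47

-47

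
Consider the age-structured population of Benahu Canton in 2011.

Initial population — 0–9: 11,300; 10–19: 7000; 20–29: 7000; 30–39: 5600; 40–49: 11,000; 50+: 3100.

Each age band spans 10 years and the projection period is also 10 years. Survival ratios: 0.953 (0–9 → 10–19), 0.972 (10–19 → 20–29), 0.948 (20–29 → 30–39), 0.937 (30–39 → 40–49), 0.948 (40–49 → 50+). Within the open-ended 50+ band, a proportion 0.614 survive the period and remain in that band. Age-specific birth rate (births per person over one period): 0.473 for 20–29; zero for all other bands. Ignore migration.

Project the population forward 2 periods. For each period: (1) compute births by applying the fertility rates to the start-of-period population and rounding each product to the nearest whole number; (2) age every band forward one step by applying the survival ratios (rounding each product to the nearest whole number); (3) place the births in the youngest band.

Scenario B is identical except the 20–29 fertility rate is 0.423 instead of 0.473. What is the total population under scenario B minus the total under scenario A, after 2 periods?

-673

Let group 1 be 0–9 through group 6 = 50+.
After projecting period 1:
Births: 7000 × 0.473 = 3311
Group 2: 11300 × 0.953 = 10769
Group 3: 7000 × 0.972 = 6804
Group 4: 7000 × 0.948 = 6636
Group 5: 5600 × 0.937 = 5247
Group 6: 11000 × 0.948 + 3100 × 0.614 = 10428 + 1903 = 12331
Population now: 0–9=3311, 10–19=10769, 20–29=6804, 30–39=6636, 40–49=5247, 50+=12331
After projecting period 2:
Births: 6804 × 0.473 = 3218
Group 2: 3311 × 0.953 = 3155
Group 3: 10769 × 0.972 = 10467
Group 4: 6804 × 0.948 = 6450
Group 5: 6636 × 0.937 = 6218
Group 6: 5247 × 0.948 + 12331 × 0.614 = 4974 + 7571 = 12545
Population now: 0–9=3218, 10–19=3155, 20–29=10467, 30–39=6450, 40–49=6218, 50+=12545
Scenario A total after 2 periods: 42053
Scenario B projection —
After projecting period 1:
Births: 7000 × 0.423 = 2961
Group 2: 11300 × 0.953 = 10769
Group 3: 7000 × 0.972 = 6804
Group 4: 7000 × 0.948 = 6636
Group 5: 5600 × 0.937 = 5247
Group 6: 11000 × 0.948 + 3100 × 0.614 = 10428 + 1903 = 12331
Population now: 0–9=2961, 10–19=10769, 20–29=6804, 30–39=6636, 40–49=5247, 50+=12331
After projecting period 2:
Births: 6804 × 0.423 = 2878
Group 2: 2961 × 0.953 = 2822
Group 3: 10769 × 0.972 = 10467
Group 4: 6804 × 0.948 = 6450
Group 5: 6636 × 0.937 = 6218
Group 6: 5247 × 0.948 + 12331 × 0.614 = 4974 + 7571 = 12545
Population now: 0–9=2878, 10–19=2822, 20–29=10467, 30–39=6450, 40–49=6218, 50+=12545
Scenario B total after 2 periods: 41380
Difference B − A = 41380 − 42053 = -673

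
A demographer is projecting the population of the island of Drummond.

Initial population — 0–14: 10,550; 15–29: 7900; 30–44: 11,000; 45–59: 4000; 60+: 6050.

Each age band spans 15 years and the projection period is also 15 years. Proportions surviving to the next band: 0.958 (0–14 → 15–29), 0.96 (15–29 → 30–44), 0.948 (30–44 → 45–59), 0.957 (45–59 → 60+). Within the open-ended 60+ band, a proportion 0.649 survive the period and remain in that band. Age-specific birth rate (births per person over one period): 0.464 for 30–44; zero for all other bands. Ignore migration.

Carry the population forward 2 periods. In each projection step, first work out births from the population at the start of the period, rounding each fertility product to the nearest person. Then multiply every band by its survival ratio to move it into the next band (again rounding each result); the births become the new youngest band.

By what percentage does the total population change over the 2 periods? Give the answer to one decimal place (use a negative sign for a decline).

2.1

[period 1]
Births: 11000 × 0.464 = 5104
15–29: 10550 × 0.958 = 10107
30–44: 7900 × 0.96 = 7584
45–59: 11000 × 0.948 = 10428
60+: 4000 × 0.957 + 6050 × 0.649 = 3828 + 3926 = 7754
→ [5104, 10107, 7584, 10428, 7754]
[period 2]
Births: 7584 × 0.464 = 3519
15–29: 5104 × 0.958 = 4890
30–44: 10107 × 0.96 = 9703
45–59: 7584 × 0.948 = 7190
60+: 10428 × 0.957 + 7754 × 0.649 = 9980 + 5032 = 15012
→ [3519, 4890, 9703, 7190, 15012]
Total: 39500 → 40314; change = 814; percentage change = 2.1%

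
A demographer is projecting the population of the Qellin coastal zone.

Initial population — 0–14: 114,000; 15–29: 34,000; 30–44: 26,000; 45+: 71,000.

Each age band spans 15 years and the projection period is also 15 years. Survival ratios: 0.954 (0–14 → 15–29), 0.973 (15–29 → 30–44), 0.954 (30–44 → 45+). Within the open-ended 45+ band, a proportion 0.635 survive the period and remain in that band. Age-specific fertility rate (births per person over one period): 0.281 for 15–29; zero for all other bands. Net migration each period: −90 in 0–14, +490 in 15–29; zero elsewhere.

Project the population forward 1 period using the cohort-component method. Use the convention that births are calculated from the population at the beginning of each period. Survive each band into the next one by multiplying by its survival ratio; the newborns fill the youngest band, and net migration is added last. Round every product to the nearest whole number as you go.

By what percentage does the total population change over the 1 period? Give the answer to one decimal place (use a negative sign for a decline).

Let group 1 be 0–14 through group 4 = 45+.
[period 1]
Births: 34000 × 0.281 = 9554
Group 2: 114000 × 0.954 = 108756
Group 3: 34000 × 0.973 = 33082
Group 4: 26000 × 0.954 + 71000 × 0.635 = 24804 + 45085 = 69889
Net migration: Group 1 − 90 → 9464; Group 2 + 490 → 109246
Giving 9464 / 109246 / 33082 / 69889.
Total: 245000 → 221681; change = -23319; percentage change = -9.5%

-9.5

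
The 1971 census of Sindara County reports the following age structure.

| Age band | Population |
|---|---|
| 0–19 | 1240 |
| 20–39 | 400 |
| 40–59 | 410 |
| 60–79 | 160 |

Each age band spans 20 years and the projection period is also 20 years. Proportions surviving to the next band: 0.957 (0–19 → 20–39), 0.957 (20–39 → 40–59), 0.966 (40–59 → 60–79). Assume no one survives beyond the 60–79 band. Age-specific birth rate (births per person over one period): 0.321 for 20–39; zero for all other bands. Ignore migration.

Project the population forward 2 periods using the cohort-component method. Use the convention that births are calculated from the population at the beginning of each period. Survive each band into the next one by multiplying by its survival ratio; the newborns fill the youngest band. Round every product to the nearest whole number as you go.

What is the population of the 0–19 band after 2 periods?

381

[period 1]
Births: 400 × 0.321 = 128
20–39: 1240 × 0.957 = 1187
40–59: 400 × 0.957 = 383
60–79: 410 × 0.966 = 396
Population now: 0–19=128, 20–39=1187, 40–59=383, 60–79=396
[period 2]
Births: 1187 × 0.321 = 381
20–39: 128 × 0.957 = 122
40–59: 1187 × 0.957 = 1136
60–79: 383 × 0.966 = 370
Population now: 0–19=381, 20–39=122, 40–59=1136, 60–79=370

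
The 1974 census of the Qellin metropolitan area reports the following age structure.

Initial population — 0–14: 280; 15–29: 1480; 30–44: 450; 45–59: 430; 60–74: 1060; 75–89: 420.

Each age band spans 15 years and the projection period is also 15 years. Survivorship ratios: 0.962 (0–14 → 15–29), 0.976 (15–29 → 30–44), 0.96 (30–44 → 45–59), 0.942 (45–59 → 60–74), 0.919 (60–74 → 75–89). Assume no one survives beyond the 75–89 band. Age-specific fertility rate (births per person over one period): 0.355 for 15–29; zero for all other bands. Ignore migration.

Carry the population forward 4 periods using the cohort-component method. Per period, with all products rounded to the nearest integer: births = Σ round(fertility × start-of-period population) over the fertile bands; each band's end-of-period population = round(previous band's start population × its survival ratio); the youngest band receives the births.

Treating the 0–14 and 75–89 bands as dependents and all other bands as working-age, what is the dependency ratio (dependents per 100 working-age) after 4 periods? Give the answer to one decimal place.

126.9

Numbering the groups 1..6 from youngest to oldest:
— Period 1 —
Births: 1480 * 0.355 = 525
Group 2: 280 * 0.962 = 269
Group 3: 1480 * 0.976 = 1444
Group 4: 450 * 0.96 = 432
Group 5: 430 * 0.942 = 405
Group 6: 1060 * 0.919 = 974
Giving 525 / 269 / 1444 / 432 / 405 / 974.
— Period 2 —
Births: 269 * 0.355 = 95
Group 2: 525 * 0.962 = 505
Group 3: 269 * 0.976 = 263
Group 4: 1444 * 0.96 = 1386
Group 5: 432 * 0.942 = 407
Group 6: 405 * 0.919 = 372
Giving 95 / 505 / 263 / 1386 / 407 / 372.
— Period 3 —
Births: 505 * 0.355 = 179
Group 2: 95 * 0.962 = 91
Group 3: 505 * 0.976 = 493
Group 4: 263 * 0.96 = 252
Group 5: 1386 * 0.942 = 1306
Group 6: 407 * 0.919 = 374
Giving 179 / 91 / 493 / 252 / 1306 / 374.
— Period 4 —
Births: 91 * 0.355 = 32
Group 2: 179 * 0.962 = 172
Group 3: 91 * 0.976 = 89
Group 4: 493 * 0.96 = 473
Group 5: 252 * 0.942 = 237
Group 6: 1306 * 0.919 = 1200
Giving 32 / 172 / 89 / 473 / 237 / 1200.
Dependents (band 0–14 + band 75–89) = 32 + 1200 = 1232; working-age = 971; ratio = 1232/971 × 100 = 126.9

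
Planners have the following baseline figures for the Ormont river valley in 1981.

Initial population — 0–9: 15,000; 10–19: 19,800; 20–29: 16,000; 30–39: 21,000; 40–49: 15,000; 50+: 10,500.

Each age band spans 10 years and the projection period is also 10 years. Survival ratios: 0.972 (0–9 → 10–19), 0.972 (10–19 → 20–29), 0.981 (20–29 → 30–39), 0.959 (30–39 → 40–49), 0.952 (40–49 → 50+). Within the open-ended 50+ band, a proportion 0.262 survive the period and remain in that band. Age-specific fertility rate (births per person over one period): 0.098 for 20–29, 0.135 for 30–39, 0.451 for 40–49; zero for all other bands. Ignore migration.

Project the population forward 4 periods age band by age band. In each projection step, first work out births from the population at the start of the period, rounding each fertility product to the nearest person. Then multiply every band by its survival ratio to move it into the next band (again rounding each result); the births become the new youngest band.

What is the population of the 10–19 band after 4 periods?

10426

[period 1]
Births: 16000 * 0.098 = 1568  |  21000 * 0.135 = 2835  |  15000 * 0.451 = 6765 ⇒ total 11168
10–19: 15000 * 0.972 = 14580
20–29: 19800 * 0.972 = 19246
30–39: 16000 * 0.981 = 15696
40–49: 21000 * 0.959 = 20139
50+: 15000 * 0.952 + 10500 * 0.262 = 14280 + 2751 = 17031
Population now: 0–9=11168, 10–19=14580, 20–29=19246, 30–39=15696, 40–49=20139, 50+=17031
[period 2]
Births: 19246 * 0.098 = 1886  |  15696 * 0.135 = 2119  |  20139 * 0.451 = 9083 ⇒ total 13088
10–19: 11168 * 0.972 = 10855
20–29: 14580 * 0.972 = 14172
30–39: 19246 * 0.981 = 18880
40–49: 15696 * 0.959 = 15052
50+: 20139 * 0.952 + 17031 * 0.262 = 19172 + 4462 = 23634
Population now: 0–9=13088, 10–19=10855, 20–29=14172, 30–39=18880, 40–49=15052, 50+=23634
[period 3]
Births: 14172 * 0.098 = 1389  |  18880 * 0.135 = 2549  |  15052 * 0.451 = 6788 ⇒ total 10726
10–19: 13088 * 0.972 = 12722
20–29: 10855 * 0.972 = 10551
30–39: 14172 * 0.981 = 13903
40–49: 18880 * 0.959 = 18106
50+: 15052 * 0.952 + 23634 * 0.262 = 14330 + 6192 = 20522
Population now: 0–9=10726, 10–19=12722, 20–29=10551, 30–39=13903, 40–49=18106, 50+=20522
[period 4]
Births: 10551 * 0.098 = 1034  |  13903 * 0.135 = 1877  |  18106 * 0.451 = 8166 ⇒ total 11077
10–19: 10726 * 0.972 = 10426
20–29: 12722 * 0.972 = 12366
30–39: 10551 * 0.981 = 10351
40–49: 13903 * 0.959 = 13333
50+: 18106 * 0.952 + 20522 * 0.262 = 17237 + 5377 = 22614
Population now: 0–9=11077, 10–19=10426, 20–29=12366, 30–39=10351, 40–49=13333, 50+=22614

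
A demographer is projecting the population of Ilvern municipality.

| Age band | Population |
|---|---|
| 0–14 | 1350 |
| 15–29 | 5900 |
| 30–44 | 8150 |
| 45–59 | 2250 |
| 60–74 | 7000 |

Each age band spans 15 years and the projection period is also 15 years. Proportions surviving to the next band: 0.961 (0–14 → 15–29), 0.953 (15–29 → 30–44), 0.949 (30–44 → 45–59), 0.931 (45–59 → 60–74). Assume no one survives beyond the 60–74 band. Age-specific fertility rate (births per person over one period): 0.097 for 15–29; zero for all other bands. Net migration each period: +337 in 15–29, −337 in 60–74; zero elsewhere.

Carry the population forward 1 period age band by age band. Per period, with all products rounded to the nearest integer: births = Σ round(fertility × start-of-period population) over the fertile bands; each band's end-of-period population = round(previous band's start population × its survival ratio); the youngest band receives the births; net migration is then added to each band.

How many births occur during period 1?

572

[period 1]
Births: 5900 * 0.097 = 572
15–29: 1350 * 0.961 = 1297
30–44: 5900 * 0.953 = 5623
45–59: 8150 * 0.949 = 7734
60–74: 2250 * 0.931 = 2095
Net migration: 15–29 + 337 → 1634; 60–74 − 337 → 1758
→ [572, 1634, 5623, 7734, 1758]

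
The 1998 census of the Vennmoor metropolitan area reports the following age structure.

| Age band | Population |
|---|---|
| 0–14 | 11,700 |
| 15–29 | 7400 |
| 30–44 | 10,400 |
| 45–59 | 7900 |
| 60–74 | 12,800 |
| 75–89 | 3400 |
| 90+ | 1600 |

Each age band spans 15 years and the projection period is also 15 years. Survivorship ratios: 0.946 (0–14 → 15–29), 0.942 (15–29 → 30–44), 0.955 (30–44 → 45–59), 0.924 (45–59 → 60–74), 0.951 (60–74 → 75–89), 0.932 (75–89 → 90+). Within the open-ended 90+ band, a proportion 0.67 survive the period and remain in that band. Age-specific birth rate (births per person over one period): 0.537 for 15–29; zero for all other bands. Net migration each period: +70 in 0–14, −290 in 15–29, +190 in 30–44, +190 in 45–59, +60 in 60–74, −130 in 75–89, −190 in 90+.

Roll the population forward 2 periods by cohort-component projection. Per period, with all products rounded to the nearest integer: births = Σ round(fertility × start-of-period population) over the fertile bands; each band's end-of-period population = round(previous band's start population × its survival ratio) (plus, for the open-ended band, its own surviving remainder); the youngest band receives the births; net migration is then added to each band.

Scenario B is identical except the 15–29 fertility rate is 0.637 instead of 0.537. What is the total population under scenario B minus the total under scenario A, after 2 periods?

1778

Call the bands 1 to 7, youngest first.
[period 1]
Births: 7400 × 0.537 = 3974
Band 2: 11700 × 0.946 = 11068
Band 3: 7400 × 0.942 = 6971
Band 4: 10400 × 0.955 = 9932
Band 5: 7900 × 0.924 = 7300
Band 6: 12800 × 0.951 = 12173
Band 7: 3400 × 0.932 + 1600 × 0.67 = 3169 + 1072 = 4241
Net migration: Band 1 + 70 → 4044; Band 2 − 290 → 10778; Band 3 + 190 → 7161; Band 4 + 190 → 10122; Band 5 + 60 → 7360; Band 6 − 130 → 12043; Band 7 − 190 → 4051
→ [4044, 10778, 7161, 10122, 7360, 12043, 4051]
[period 2]
Births: 10778 × 0.537 = 5788
Band 2: 4044 × 0.946 = 3826
Band 3: 10778 × 0.942 = 10153
Band 4: 7161 × 0.955 = 6839
Band 5: 10122 × 0.924 = 9353
Band 6: 7360 × 0.951 = 6999
Band 7: 12043 × 0.932 + 4051 × 0.67 = 11224 + 2714 = 13938
Net migration: Band 1 + 70 → 5858; Band 2 − 290 → 3536; Band 3 + 190 → 10343; Band 4 + 190 → 7029; Band 5 + 60 → 9413; Band 6 − 130 → 6869; Band 7 − 190 → 13748
→ [5858, 3536, 10343, 7029, 9413, 6869, 13748]
Scenario A total after 2 periods: 56796
Scenario B projection —
[period 1]
Births: 7400 × 0.637 = 4714
Band 2: 11700 × 0.946 = 11068
Band 3: 7400 × 0.942 = 6971
Band 4: 10400 × 0.955 = 9932
Band 5: 7900 × 0.924 = 7300
Band 6: 12800 × 0.951 = 12173
Band 7: 3400 × 0.932 + 1600 × 0.67 = 3169 + 1072 = 4241
Net migration: Band 1 + 70 → 4784; Band 2 − 290 → 10778; Band 3 + 190 → 7161; Band 4 + 190 → 10122; Band 5 + 60 → 7360; Band 6 − 130 → 12043; Band 7 − 190 → 4051
→ [4784, 10778, 7161, 10122, 7360, 12043, 4051]
[period 2]
Births: 10778 × 0.637 = 6866
Band 2: 4784 × 0.946 = 4526
Band 3: 10778 × 0.942 = 10153
Band 4: 7161 × 0.955 = 6839
Band 5: 10122 × 0.924 = 9353
Band 6: 7360 × 0.951 = 6999
Band 7: 12043 × 0.932 + 4051 × 0.67 = 11224 + 2714 = 13938
Net migration: Band 1 + 70 → 6936; Band 2 − 290 → 4236; Band 3 + 190 → 10343; Band 4 + 190 → 7029; Band 5 + 60 → 9413; Band 6 − 130 → 6869; Band 7 − 190 → 13748
→ [6936, 4236, 10343, 7029, 9413, 6869, 13748]
Scenario B total after 2 periods: 58574
Difference B − A = 58574 − 56796 = 1778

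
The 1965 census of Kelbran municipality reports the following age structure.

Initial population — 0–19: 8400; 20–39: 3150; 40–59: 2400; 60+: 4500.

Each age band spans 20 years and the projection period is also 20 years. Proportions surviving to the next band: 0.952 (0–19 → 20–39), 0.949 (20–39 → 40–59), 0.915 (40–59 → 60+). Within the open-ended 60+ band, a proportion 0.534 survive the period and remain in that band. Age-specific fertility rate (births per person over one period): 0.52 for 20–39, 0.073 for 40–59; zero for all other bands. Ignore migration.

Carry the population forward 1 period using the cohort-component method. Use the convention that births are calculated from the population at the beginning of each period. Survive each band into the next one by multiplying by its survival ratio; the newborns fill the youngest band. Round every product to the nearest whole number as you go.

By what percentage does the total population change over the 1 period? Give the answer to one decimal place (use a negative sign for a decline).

-5.7

Period 1.
Births: 3150 × 0.52 = 1638  |  2400 × 0.073 = 175 → 1813
20–39: 8400 × 0.952 = 7997
40–59: 3150 × 0.949 = 2989
60+: 2400 × 0.915 + 4500 × 0.534 = 2196 + 2403 = 4599
Population now: 0–19=1813, 20–39=7997, 40–59=2989, 60+=4599
Total: 18450 → 17398; change = -1052; percentage change = -5.7%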